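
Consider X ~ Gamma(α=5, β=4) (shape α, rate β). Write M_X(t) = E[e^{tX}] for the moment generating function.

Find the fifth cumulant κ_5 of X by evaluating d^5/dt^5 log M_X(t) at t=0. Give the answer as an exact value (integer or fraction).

M_X(t) = 1024/(4 - t)^5
K_X(t) = log M_X(t) = -5*log(4 - t) + 10*log(2)
K^(5)(t) = -120/(t^5 - 20*t^4 + 160*t^3 - 640*t^2 + 1280*t - 1024)

κ_5 = K^(5)(0) = 15/128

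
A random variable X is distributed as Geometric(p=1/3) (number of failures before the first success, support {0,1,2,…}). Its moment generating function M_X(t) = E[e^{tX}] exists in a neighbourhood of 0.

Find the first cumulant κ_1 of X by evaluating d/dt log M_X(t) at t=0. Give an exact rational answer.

M_X(t) = 1/(3*(1 - 2*e^(t)/3))
K_X(t) = log M_X(t) = -log(1 - 2*e^(t)/3) - log(3)
K^(1)(t) = -2*e^(t)/(2*e^(t) - 3)

κ_1 = K^(1)(0) = 2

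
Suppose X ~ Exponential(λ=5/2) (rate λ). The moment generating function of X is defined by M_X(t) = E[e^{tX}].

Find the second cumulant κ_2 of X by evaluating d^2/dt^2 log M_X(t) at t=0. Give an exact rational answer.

M_X(t) = 5/(2*(5/2 - t))
K_X(t) = log M_X(t) = -log(5/2 - t) - log(2) + log(5)
dK/dt = -2/(2*t - 5)
d^2K/dt^2 = 4/(4*t^2 - 20*t + 25)

κ_2 = d^2K/dt^2 |_{t=0} = 4/25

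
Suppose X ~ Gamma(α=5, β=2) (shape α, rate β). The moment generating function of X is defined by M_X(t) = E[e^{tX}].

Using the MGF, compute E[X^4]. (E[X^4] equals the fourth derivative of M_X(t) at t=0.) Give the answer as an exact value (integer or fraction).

M_X(t) = 32/(2 - t)^5
D^4[M](t) = -53760/(t^9 - 18*t^8 + 144*t^7 - 672*t^6 + 2016*t^5 - 4032*t^4 + 5376*t^3 - 4608*t^2 + 2304*t - 512)

E[X^4] = D^4[M](0) = 105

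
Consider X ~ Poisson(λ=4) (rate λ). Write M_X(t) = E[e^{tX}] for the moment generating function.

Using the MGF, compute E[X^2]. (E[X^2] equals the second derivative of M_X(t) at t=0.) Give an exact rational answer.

M_X(t) = e^(4*e^(t) - 4)
M^(2)(t) = (16*e^(2*t)*e^(4*e^(t)) + 4*e^(t)*e^(4*e^(t)))*e^(-4)

E[X^2] = M^(2)(0) = 20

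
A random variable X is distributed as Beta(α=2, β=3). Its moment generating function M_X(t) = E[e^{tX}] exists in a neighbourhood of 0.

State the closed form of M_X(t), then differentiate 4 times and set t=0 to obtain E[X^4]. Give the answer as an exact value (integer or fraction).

E[X^4] = M^(4)(0) = 1/14

M_X(t) = ₁F₁(2; 5; t)
M^(4)(t) = ₁F₁(6; 9; t)/14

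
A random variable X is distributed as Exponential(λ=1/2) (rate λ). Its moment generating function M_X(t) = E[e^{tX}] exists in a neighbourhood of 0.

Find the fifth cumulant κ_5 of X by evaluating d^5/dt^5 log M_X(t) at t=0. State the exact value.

κ_5 = D^5[K](0) = 768

M_X(t) = 1/(2*(1/2 - t))
K_X(t) = log M_X(t) = -log(1/2 - t) - log(2)
D^5[K](t) = -768/(32*t^5 - 80*t^4 + 80*t^3 - 40*t^2 + 10*t - 1)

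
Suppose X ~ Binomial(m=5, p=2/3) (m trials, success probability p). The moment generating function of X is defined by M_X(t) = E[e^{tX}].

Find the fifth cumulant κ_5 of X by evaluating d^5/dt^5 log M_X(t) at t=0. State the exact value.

M_X(t) = (2*e^(t)/3 + 1/3)^5
K_X(t) = log M_X(t) = 5*log(2*e^(t)/3 + 1/3)
D^5[K](t) = (-80*e^(4*t) + 440*e^(3*t) - 220*e^(2*t) + 10*e^(t))/(32*e^(5*t) + 80*e^(4*t) + 80*e^(3*t) + 40*e^(2*t) + 10*e^(t) + 1)

κ_5 = D^5[K](0) = 50/81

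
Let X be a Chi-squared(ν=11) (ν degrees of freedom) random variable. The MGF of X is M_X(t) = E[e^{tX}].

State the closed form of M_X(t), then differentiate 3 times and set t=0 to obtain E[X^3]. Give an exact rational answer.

M_X(t) = (1 - 2*t)^(-11/2)
M′(t) = 11/(64*t^6*√(1 - 2*t) - 192*t^5*√(1 - 2*t) + 240*t^4*√(1 - 2*t) - 160*t^3*√(1 - 2*t) + 60*t^2*√(1 - 2*t) - 12*t*√(1 - 2*t) + √(1 - 2*t))
M′′(t) = -143/(128*t^7*√(1 - 2*t) - 448*t^6*√(1 - 2*t) + 672*t^5*√(1 - 2*t) - 560*t^4*√(1 - 2*t) + 280*t^3*√(1 - 2*t) - 84*t^2*√(1 - 2*t) + 14*t*√(1 - 2*t) - √(1 - 2*t))

E[X^3] = M′′′(0) = 2145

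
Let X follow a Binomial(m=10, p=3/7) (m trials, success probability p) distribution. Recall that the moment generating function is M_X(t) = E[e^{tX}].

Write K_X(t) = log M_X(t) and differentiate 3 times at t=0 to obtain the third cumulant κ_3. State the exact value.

κ_3 = d^3K/dt^3 |_{t=0} = 120/343

M_X(t) = (3*e^(t)/7 + 4/7)^10
K_X(t) = log M_X(t) = 10*log(3*e^(t)/7 + 4/7)
dK/dt = 30*e^(t)/(3*e^(t) + 4)
d^2K/dt^2 = 120*e^(t)/(9*e^(2*t) + 24*e^(t) + 16)
d^3K/dt^3 = (-360*e^(2*t) + 480*e^(t))/(27*e^(3*t) + 108*e^(2*t) + 144*e^(t) + 64)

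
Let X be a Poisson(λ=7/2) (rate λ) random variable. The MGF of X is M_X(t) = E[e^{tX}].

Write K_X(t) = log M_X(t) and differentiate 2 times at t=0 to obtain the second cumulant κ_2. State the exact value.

κ_2 = K^(2)(0) = 7/2

M_X(t) = e^(7*e^(t)/2 - 7/2)
K_X(t) = log M_X(t) = 7*e^(t)/2 - 7/2
K^(2)(t) = 7*e^(t)/2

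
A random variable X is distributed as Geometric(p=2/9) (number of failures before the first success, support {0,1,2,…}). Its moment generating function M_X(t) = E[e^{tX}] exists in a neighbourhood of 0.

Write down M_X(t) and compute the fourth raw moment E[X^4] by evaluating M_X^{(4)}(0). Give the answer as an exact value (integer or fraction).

E[X^4] = M^(4)(0) = 5320

M_X(t) = 2/(9*(1 - 7*e^(t)/9))
M^(4)(t) = (-4802*e^(4*t) - 67914*e^(3*t) - 87318*e^(2*t) - 10206*e^(t))/(16807*e^(5*t) - 108045*e^(4*t) + 277830*e^(3*t) - 357210*e^(2*t) + 229635*e^(t) - 59049)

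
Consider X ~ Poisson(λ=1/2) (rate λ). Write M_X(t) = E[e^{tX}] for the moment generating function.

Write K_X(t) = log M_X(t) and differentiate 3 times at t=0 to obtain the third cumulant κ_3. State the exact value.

M_X(t) = e^(e^(t)/2 - 1/2)
K_X(t) = log M_X(t) = e^(t)/2 - 1/2
D^3[K](t) = e^(t)/2

κ_3 = D^3[K](0) = 1/2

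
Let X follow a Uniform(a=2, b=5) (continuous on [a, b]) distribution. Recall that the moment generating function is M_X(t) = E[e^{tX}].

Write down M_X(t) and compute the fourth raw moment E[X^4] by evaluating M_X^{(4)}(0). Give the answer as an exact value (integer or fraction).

M_X(t) = (e^(5*t) - e^(2*t))/(3*t)

E[X^4] = D^4[M](0) = 1031/5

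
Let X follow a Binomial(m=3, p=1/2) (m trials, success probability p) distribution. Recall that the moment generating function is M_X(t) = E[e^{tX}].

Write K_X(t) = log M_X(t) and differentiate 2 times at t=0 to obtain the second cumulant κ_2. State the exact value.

M_X(t) = (e^(t)/2 + 1/2)^3
K_X(t) = log M_X(t) = 3*log(e^(t)/2 + 1/2)
K′(t) = 3*e^(t)/(e^(t) + 1)
K′′(t) = 3*e^(t)/(e^(2*t) + 2*e^(t) + 1)

κ_2 = K′′(0) = 3/4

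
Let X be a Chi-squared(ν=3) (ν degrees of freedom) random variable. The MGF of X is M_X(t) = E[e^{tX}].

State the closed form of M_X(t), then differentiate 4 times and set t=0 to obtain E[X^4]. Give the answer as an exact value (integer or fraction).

M_X(t) = (1 - 2*t)^(-3/2)
D^4[M](t) = -945/(32*t^5*√(1 - 2*t) - 80*t^4*√(1 - 2*t) + 80*t^3*√(1 - 2*t) - 40*t^2*√(1 - 2*t) + 10*t*√(1 - 2*t) - √(1 - 2*t))

E[X^4] = D^4[M](0) = 945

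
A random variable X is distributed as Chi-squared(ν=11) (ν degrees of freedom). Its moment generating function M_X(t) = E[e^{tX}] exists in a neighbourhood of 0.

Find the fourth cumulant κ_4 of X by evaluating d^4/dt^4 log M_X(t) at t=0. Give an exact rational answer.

M_X(t) = (1 - 2*t)^(-11/2)
K_X(t) = log M_X(t) = -11*log(1 - 2*t)/2
K′(t) = -11/(2*t - 1)
K′′(t) = 22/(4*t^2 - 4*t + 1)
K′′′(t) = -88/(8*t^3 - 12*t^2 + 6*t - 1)
K′′′′(t) = 528/(16*t^4 - 32*t^3 + 24*t^2 - 8*t + 1)

κ_4 = K′′′′(0) = 528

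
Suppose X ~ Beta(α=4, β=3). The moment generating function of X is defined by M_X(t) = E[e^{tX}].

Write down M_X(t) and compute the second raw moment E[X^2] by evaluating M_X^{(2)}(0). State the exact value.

M_X(t) = ₁F₁(4; 7; t)
D^2[M](t) = 5*₁F₁(6; 9; t)/14

E[X^2] = D^2[M](0) = 5/14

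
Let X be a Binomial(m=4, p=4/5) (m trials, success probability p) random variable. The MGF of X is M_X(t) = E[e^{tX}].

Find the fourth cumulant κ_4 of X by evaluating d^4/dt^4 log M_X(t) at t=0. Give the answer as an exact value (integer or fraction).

κ_4 = d^4K/dt^4 |_{t=0} = 16/625

M_X(t) = (4*e^(t)/5 + 1/5)^4
K_X(t) = log M_X(t) = 4*log(4*e^(t)/5 + 1/5)
dK/dt = 16*e^(t)/(4*e^(t) + 1)
d^2K/dt^2 = 16*e^(t)/(16*e^(2*t) + 8*e^(t) + 1)
d^3K/dt^3 = (-64*e^(2*t) + 16*e^(t))/(64*e^(3*t) + 48*e^(2*t) + 12*e^(t) + 1)
d^4K/dt^4 = (256*e^(3*t) - 256*e^(2*t) + 16*e^(t))/(256*e^(4*t) + 256*e^(3*t) + 96*e^(2*t) + 16*e^(t) + 1)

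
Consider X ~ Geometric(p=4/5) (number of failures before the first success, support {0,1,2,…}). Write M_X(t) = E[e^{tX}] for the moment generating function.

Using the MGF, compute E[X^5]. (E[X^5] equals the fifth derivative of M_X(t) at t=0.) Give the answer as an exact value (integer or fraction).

M_X(t) = 4/(5*(1 - e^(t)/5))
D^5[M](t) = (4*e^(5*t) + 520*e^(4*t) + 6600*e^(3*t) + 13000*e^(2*t) + 2500*e^(t))/(e^(6*t) - 30*e^(5*t) + 375*e^(4*t) - 2500*e^(3*t) + 9375*e^(2*t) - 18750*e^(t) + 15625)

E[X^5] = D^5[M](0) = 707/128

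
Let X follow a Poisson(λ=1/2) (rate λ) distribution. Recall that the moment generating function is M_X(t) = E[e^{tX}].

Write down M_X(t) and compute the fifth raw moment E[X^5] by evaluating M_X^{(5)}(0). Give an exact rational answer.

E[X^5] = M^(5)(0) = 257/32

M_X(t) = e^(e^(t)/2 - 1/2)
M^(5)(t) = (e^(5*t)*e^(e^(t)/2) + 20*e^(4*t)*e^(e^(t)/2) + 100*e^(3*t)*e^(e^(t)/2) + 120*e^(2*t)*e^(e^(t)/2) + 16*e^(t)*e^(e^(t)/2))*e^(-1/2)/32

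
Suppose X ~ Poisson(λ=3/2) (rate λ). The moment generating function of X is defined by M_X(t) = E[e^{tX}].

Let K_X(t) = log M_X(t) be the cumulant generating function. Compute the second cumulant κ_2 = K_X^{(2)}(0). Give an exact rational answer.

κ_2 = D^2[K](0) = 3/2

M_X(t) = e^(3*e^(t)/2 - 3/2)
K_X(t) = log M_X(t) = 3*e^(t)/2 - 3/2
D^2[K](t) = 3*e^(t)/2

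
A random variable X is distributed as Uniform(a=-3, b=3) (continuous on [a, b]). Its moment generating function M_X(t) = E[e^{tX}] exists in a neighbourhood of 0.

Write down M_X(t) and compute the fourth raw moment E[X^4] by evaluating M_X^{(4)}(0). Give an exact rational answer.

M_X(t) = (e^(3*t) - e^(-3*t))/(6*t)
D^4[M](t) = (27*t^4*e^(6*t) - 27*t^4 - 36*t^3*e^(6*t) - 36*t^3 + 36*t^2*e^(6*t) - 36*t^2 - 24*t*e^(6*t) - 24*t + 8*e^(6*t) - 8)*e^(-3*t)/(2*t^5)

E[X^4] = D^4[M](0) = 81/5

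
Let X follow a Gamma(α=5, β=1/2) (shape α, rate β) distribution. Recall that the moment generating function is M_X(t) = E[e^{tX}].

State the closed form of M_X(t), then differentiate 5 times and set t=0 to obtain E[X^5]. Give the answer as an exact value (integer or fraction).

E[X^5] = M^(5)(0) = 483840

M_X(t) = 1/(32*(1/2 - t)^5)
M^(5)(t) = 483840/(1024*t^10 - 5120*t^9 + 11520*t^8 - 15360*t^7 + 13440*t^6 - 8064*t^5 + 3360*t^4 - 960*t^3 + 180*t^2 - 20*t + 1)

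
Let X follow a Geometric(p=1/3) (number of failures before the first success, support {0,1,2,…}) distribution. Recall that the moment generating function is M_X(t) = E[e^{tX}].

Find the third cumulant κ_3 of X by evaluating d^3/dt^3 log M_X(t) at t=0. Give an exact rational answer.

M_X(t) = 1/(3*(1 - 2*e^(t)/3))
K_X(t) = log M_X(t) = -log(1 - 2*e^(t)/3) - log(3)
dK/dt = -2*e^(t)/(2*e^(t) - 3)
d^2K/dt^2 = 6*e^(t)/(4*e^(2*t) - 12*e^(t) + 9)
d^3K/dt^3 = (-12*e^(2*t) - 18*e^(t))/(8*e^(3*t) - 36*e^(2*t) + 54*e^(t) - 27)

κ_3 = d^3K/dt^3 |_{t=0} = 30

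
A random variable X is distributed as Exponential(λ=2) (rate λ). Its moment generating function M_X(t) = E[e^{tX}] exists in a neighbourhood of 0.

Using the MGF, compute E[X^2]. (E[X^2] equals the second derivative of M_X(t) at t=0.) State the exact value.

E[X^2] = D^2[M](0) = 1/2

M_X(t) = 2/(2 - t)
D^2[M](t) = -4/(t^3 - 6*t^2 + 12*t - 8)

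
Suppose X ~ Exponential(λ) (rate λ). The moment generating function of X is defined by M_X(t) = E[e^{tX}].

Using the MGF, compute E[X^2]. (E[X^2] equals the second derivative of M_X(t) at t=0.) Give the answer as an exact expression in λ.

E[X^2] = M′′(0) = 2/λ^2

M_X(t) = λ/(λ - t)
M′(t) = λ/(λ^2 - 2*λ*t + t^2)
M′′(t) = -2*λ/(-λ^3 + 3*λ^2*t - 3*λ*t^2 + t^3)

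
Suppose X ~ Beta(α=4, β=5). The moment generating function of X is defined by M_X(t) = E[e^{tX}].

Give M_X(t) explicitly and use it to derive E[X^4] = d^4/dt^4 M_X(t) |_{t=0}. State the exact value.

M_X(t) = ₁F₁(4; 9; t)
M′(t) = 4*₁F₁(5; 10; t)/9
M′′(t) = 2*₁F₁(6; 11; t)/9
M′′′(t) = 4*₁F₁(7; 12; t)/33
M′′′′(t) = 7*₁F₁(8; 13; t)/99

E[X^4] = M′′′′(0) = 7/99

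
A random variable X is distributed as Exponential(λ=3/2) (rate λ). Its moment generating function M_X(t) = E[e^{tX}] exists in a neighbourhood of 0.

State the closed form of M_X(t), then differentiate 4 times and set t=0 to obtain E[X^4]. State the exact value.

M_X(t) = 3/(2*(3/2 - t))
dM/dt = 6/(4*t^2 - 12*t + 9)
d^2M/dt^2 = -24/(8*t^3 - 36*t^2 + 54*t - 27)
d^3M/dt^3 = 144/(16*t^4 - 96*t^3 + 216*t^2 - 216*t + 81)
d^4M/dt^4 = -1152/(32*t^5 - 240*t^4 + 720*t^3 - 1080*t^2 + 810*t - 243)

E[X^4] = d^4M/dt^4 |_{t=0} = 128/27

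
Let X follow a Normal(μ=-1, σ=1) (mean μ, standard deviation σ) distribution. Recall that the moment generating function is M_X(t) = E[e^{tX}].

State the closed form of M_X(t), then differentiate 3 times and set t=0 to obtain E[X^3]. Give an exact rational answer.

E[X^3] = M′′′(0) = -4

M_X(t) = e^(t^2/2 - t)
M′(t) = t*e^(-t)*e^(t^2/2) - e^(-t)*e^(t^2/2)
M′′(t) = (t^2*e^(t^2/2) - 2*t*e^(t^2/2) + 2*e^(t^2/2))*e^(-t)
M′′′(t) = (t^3*e^(t^2/2) - 3*t^2*e^(t^2/2) + 6*t*e^(t^2/2) - 4*e^(t^2/2))*e^(-t)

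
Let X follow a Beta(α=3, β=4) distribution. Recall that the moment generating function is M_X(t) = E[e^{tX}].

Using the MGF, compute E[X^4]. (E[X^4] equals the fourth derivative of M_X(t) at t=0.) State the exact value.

M_X(t) = ₁F₁(3; 7; t)
M^(4)(t) = ₁F₁(7; 11; t)/14

E[X^4] = M^(4)(0) = 1/14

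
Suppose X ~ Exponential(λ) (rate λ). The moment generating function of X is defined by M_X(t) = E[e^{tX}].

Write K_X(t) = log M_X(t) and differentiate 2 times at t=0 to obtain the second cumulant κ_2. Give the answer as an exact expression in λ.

M_X(t) = λ/(λ - t)
K_X(t) = log M_X(t) = log(λ) - log(λ - t)
K′(t) = -1/(-λ + t)
K′′(t) = 1/(λ^2 - 2*λ*t + t^2)

κ_2 = K′′(0) = λ^(-2)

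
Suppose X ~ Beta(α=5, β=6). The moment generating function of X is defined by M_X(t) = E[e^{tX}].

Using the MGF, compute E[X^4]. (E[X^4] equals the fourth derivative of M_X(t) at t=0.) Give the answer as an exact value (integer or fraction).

E[X^4] = M′′′′(0) = 10/143

M_X(t) = ₁F₁(5; 11; t)
M′(t) = 5*₁F₁(6; 12; t)/11
M′′(t) = 5*₁F₁(7; 13; t)/22
M′′′(t) = 35*₁F₁(8; 14; t)/286
M′′′′(t) = 10*₁F₁(9; 15; t)/143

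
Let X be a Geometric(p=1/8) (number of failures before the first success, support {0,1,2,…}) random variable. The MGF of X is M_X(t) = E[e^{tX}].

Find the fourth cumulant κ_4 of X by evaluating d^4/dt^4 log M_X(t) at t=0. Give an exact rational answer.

κ_4 = K′′′′(0) = 18872

M_X(t) = 1/(8*(1 - 7*e^(t)/8))
K_X(t) = log M_X(t) = -log(1 - 7*e^(t)/8) - 3*log(2)
K′(t) = -7*e^(t)/(7*e^(t) - 8)
K′′(t) = 56*e^(t)/(49*e^(2*t) - 112*e^(t) + 64)
K′′′(t) = (-392*e^(2*t) - 448*e^(t))/(343*e^(3*t) - 1176*e^(2*t) + 1344*e^(t) - 512)
K′′′′(t) = (2744*e^(3*t) + 12544*e^(2*t) + 3584*e^(t))/(2401*e^(4*t) - 10976*e^(3*t) + 18816*e^(2*t) - 14336*e^(t) + 4096)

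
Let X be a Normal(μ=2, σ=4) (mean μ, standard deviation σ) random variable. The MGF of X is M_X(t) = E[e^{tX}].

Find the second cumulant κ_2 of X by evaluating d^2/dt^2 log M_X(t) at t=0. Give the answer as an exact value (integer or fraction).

M_X(t) = e^(8*t^2 + 2*t)
K_X(t) = log M_X(t) = 8*t^2 + 2*t
D^2[K](t) = 16

κ_2 = D^2[K](0) = 16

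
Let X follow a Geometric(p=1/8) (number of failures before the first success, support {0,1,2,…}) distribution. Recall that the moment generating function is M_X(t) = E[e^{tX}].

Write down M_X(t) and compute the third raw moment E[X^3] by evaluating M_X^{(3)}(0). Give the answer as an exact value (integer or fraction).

M_X(t) = 1/(8*(1 - 7*e^(t)/8))
M^(3)(t) = (343*e^(3*t) + 1568*e^(2*t) + 448*e^(t))/(2401*e^(4*t) - 10976*e^(3*t) + 18816*e^(2*t) - 14336*e^(t) + 4096)

E[X^3] = M^(3)(0) = 2359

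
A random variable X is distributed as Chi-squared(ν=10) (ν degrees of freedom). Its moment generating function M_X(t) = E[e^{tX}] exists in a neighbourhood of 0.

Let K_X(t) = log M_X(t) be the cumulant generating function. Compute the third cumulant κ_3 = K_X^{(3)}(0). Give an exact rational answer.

M_X(t) = (1 - 2*t)^(-5)
K_X(t) = log M_X(t) = -5*log(1 - 2*t)
K′(t) = -10/(2*t - 1)
K′′(t) = 20/(4*t^2 - 4*t + 1)
K′′′(t) = -80/(8*t^3 - 12*t^2 + 6*t - 1)

κ_3 = K′′′(0) = 80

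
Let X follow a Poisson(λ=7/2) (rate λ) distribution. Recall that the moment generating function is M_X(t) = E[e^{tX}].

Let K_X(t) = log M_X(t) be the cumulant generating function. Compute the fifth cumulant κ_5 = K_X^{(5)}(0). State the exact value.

M_X(t) = e^(7*e^(t)/2 - 7/2)
K_X(t) = log M_X(t) = 7*e^(t)/2 - 7/2
K^(5)(t) = 7*e^(t)/2

κ_5 = K^(5)(0) = 7/2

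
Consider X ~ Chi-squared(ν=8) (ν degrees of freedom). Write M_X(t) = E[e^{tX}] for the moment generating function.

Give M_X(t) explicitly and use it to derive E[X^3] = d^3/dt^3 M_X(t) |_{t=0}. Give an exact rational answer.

E[X^3] = d^3M/dt^3 |_{t=0} = 960

M_X(t) = (1 - 2*t)^(-4)
dM/dt = -8/(32*t^5 - 80*t^4 + 80*t^3 - 40*t^2 + 10*t - 1)
d^2M/dt^2 = 80/(64*t^6 - 192*t^5 + 240*t^4 - 160*t^3 + 60*t^2 - 12*t + 1)
d^3M/dt^3 = -960/(128*t^7 - 448*t^6 + 672*t^5 - 560*t^4 + 280*t^3 - 84*t^2 + 14*t - 1)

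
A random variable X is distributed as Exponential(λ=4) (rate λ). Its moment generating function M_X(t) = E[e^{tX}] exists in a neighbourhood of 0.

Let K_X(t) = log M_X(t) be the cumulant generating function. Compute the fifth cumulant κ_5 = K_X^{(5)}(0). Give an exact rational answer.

κ_5 = K^(5)(0) = 3/128

M_X(t) = 4/(4 - t)
K_X(t) = log M_X(t) = -log(4 - t) + 2*log(2)
K^(5)(t) = -24/(t^5 - 20*t^4 + 160*t^3 - 640*t^2 + 1280*t - 1024)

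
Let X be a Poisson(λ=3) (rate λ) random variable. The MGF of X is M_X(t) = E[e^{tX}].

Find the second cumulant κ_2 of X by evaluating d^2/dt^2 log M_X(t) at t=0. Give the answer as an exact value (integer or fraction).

κ_2 = D^2[K](0) = 3

M_X(t) = e^(3*e^(t) - 3)
K_X(t) = log M_X(t) = 3*e^(t) - 3
D^2[K](t) = 3*e^(t)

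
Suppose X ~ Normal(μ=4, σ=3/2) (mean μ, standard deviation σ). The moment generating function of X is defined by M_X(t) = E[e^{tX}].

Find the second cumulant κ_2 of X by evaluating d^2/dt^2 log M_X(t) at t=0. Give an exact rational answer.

κ_2 = d^2K/dt^2 |_{t=0} = 9/4

M_X(t) = e^(9*t^2/8 + 4*t)
K_X(t) = log M_X(t) = 9*t^2/8 + 4*t
dK/dt = 9*t/4 + 4
d^2K/dt^2 = 9/4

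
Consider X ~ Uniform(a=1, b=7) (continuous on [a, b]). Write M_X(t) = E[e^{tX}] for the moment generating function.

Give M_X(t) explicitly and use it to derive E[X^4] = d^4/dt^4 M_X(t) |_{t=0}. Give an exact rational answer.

E[X^4] = M′′′′(0) = 2801/5

M_X(t) = (e^(7*t) - e^(t))/(6*t)
M′(t) = (7*t*e^(7*t) - t*e^(t) - e^(7*t) + e^(t))/(6*t^2)
M′′(t) = (49*t^2*e^(7*t) - t^2*e^(t) - 14*t*e^(7*t) + 2*t*e^(t) + 2*e^(7*t) - 2*e^(t))/(6*t^3)
M′′′(t) = (343*t^3*e^(7*t) - t^3*e^(t) - 147*t^2*e^(7*t) + 3*t^2*e^(t) + 42*t*e^(7*t) - 6*t*e^(t) - 6*e^(7*t) + 6*e^(t))/(6*t^4)
M′′′′(t) = (2401*t^4*e^(7*t) - t^4*e^(t) - 1372*t^3*e^(7*t) + 4*t^3*e^(t) + 588*t^2*e^(7*t) - 12*t^2*e^(t) - 168*t*e^(7*t) + 24*t*e^(t) + 24*e^(7*t) - 24*e^(t))/(6*t^5)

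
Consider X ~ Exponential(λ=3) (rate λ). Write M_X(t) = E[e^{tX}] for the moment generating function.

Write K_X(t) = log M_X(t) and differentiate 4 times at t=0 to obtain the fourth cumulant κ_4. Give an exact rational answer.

κ_4 = K′′′′(0) = 2/27

M_X(t) = 3/(3 - t)
K_X(t) = log M_X(t) = -log(3 - t) + log(3)
K′(t) = -1/(t - 3)
K′′(t) = 1/(t^2 - 6*t + 9)
K′′′(t) = -2/(t^3 - 9*t^2 + 27*t - 27)
K′′′′(t) = 6/(t^4 - 12*t^3 + 54*t^2 - 108*t + 81)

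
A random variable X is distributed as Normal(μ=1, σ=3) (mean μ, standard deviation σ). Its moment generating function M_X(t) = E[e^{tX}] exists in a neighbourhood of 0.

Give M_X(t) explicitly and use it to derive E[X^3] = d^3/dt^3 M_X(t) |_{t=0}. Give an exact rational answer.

M_X(t) = e^(9*t^2/2 + t)
dM/dt = 9*t*e^(t)*e^(9*t^2/2) + e^(t)*e^(9*t^2/2)
d^2M/dt^2 = 81*t^2*e^(t)*e^(9*t^2/2) + 18*t*e^(t)*e^(9*t^2/2) + 10*e^(t)*e^(9*t^2/2)
d^3M/dt^3 = 729*t^3*e^(t)*e^(9*t^2/2) + 243*t^2*e^(t)*e^(9*t^2/2) + 270*t*e^(t)*e^(9*t^2/2) + 28*e^(t)*e^(9*t^2/2)

E[X^3] = d^3M/dt^3 |_{t=0} = 28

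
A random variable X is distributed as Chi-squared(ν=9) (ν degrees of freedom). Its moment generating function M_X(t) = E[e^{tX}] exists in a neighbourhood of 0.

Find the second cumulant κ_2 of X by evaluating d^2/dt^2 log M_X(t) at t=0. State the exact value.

M_X(t) = (1 - 2*t)^(-9/2)
K_X(t) = log M_X(t) = -9*log(1 - 2*t)/2
K′(t) = -9/(2*t - 1)
K′′(t) = 18/(4*t^2 - 4*t + 1)

κ_2 = K′′(0) = 18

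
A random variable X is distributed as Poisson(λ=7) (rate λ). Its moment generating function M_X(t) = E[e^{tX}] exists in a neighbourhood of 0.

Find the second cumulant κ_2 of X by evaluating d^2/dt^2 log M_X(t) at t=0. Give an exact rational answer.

κ_2 = D^2[K](0) = 7

M_X(t) = e^(7*e^(t) - 7)
K_X(t) = log M_X(t) = 7*e^(t) - 7
D^2[K](t) = 7*e^(t)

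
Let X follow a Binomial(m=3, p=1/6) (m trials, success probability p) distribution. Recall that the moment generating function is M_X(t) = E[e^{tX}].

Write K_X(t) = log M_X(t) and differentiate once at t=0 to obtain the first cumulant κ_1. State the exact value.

M_X(t) = (e^(t)/6 + 5/6)^3
K_X(t) = log M_X(t) = 3*log(e^(t)/6 + 5/6)
K^(1)(t) = 3*e^(t)/(e^(t) + 5)

κ_1 = K^(1)(0) = 1/2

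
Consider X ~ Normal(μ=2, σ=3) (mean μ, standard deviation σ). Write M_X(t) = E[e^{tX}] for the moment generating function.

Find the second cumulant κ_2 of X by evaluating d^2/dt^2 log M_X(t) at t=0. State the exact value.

M_X(t) = e^(9*t^2/2 + 2*t)
K_X(t) = log M_X(t) = 9*t^2/2 + 2*t
K′(t) = 9*t + 2
K′′(t) = 9

κ_2 = K′′(0) = 9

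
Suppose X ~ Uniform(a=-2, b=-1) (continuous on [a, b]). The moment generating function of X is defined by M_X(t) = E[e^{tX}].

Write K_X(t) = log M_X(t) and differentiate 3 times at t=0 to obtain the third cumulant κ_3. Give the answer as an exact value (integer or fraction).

M_X(t) = (e^(-t) - e^(-2*t))/t
K_X(t) = log M_X(t) = -log(t) + log(e^(-t) - e^(-2*t))
dK/dt = (-t*e^(t) + 2*t - e^(t) + 1)/(t*e^(t) - t)
d^2K/dt^2 = (-t^2*e^(t) + e^(2*t) - 2*e^(t) + 1)/(t^2*e^(2*t) - 2*t^2*e^(t) + t^2)
d^3K/dt^3 = (t^3*e^(2*t) + t^3*e^(t) - 2*e^(3*t) + 6*e^(2*t) - 6*e^(t) + 2)/(t^3*e^(3*t) - 3*t^3*e^(2*t) + 3*t^3*e^(t) - t^3)

κ_3 = d^3K/dt^3 |_{t=0} = 0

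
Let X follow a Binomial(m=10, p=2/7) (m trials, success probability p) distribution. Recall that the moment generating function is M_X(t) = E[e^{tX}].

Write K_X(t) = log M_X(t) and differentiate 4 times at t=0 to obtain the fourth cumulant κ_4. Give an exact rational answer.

M_X(t) = (2*e^(t)/7 + 5/7)^10
K_X(t) = log M_X(t) = 10*log(2*e^(t)/7 + 5/7)
K^(4)(t) = (400*e^(3*t) - 4000*e^(2*t) + 2500*e^(t))/(16*e^(4*t) + 160*e^(3*t) + 600*e^(2*t) + 1000*e^(t) + 625)

κ_4 = K^(4)(0) = -1100/2401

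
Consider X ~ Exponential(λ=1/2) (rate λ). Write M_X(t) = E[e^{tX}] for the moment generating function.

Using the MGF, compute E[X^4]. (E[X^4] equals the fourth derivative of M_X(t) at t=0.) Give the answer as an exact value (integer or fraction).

M_X(t) = 1/(2*(1/2 - t))
D^4[M](t) = -384/(32*t^5 - 80*t^4 + 80*t^3 - 40*t^2 + 10*t - 1)

E[X^4] = D^4[M](0) = 384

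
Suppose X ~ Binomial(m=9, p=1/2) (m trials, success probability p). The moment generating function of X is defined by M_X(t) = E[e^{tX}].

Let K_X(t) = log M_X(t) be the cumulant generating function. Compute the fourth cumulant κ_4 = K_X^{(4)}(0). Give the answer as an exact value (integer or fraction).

κ_4 = d^4K/dt^4 |_{t=0} = -9/8

M_X(t) = (e^(t)/2 + 1/2)^9
K_X(t) = log M_X(t) = 9*log(e^(t)/2 + 1/2)
dK/dt = 9*e^(t)/(e^(t) + 1)
d^2K/dt^2 = 9*e^(t)/(e^(2*t) + 2*e^(t) + 1)
d^3K/dt^3 = (-9*e^(2*t) + 9*e^(t))/(e^(3*t) + 3*e^(2*t) + 3*e^(t) + 1)
d^4K/dt^4 = (9*e^(3*t) - 36*e^(2*t) + 9*e^(t))/(e^(4*t) + 4*e^(3*t) + 6*e^(2*t) + 4*e^(t) + 1)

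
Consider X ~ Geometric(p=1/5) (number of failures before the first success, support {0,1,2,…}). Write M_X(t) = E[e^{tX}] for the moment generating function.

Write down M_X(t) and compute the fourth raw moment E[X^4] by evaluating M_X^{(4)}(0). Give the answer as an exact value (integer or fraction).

E[X^4] = M′′′′(0) = 8676

M_X(t) = 1/(5*(1 - 4*e^(t)/5))
M′(t) = 4*e^(t)/(16*e^(2*t) - 40*e^(t) + 25)
M′′(t) = (-16*e^(2*t) - 20*e^(t))/(64*e^(3*t) - 240*e^(2*t) + 300*e^(t) - 125)
M′′′(t) = (64*e^(3*t) + 320*e^(2*t) + 100*e^(t))/(256*e^(4*t) - 1280*e^(3*t) + 2400*e^(2*t) - 2000*e^(t) + 625)
M′′′′(t) = (-256*e^(4*t) - 3520*e^(3*t) - 4400*e^(2*t) - 500*e^(t))/(1024*e^(5*t) - 6400*e^(4*t) + 16000*e^(3*t) - 20000*e^(2*t) + 12500*e^(t) - 3125)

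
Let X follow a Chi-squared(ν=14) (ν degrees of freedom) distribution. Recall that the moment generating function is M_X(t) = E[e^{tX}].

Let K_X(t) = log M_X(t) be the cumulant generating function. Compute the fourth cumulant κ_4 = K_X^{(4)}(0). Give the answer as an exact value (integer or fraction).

κ_4 = D^4[K](0) = 672

M_X(t) = (1 - 2*t)^(-7)
K_X(t) = log M_X(t) = -7*log(1 - 2*t)
D^4[K](t) = 672/(16*t^4 - 32*t^3 + 24*t^2 - 8*t + 1)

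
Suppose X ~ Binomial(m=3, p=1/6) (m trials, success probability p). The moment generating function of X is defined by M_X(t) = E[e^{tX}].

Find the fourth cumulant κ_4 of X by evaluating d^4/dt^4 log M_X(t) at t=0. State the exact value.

M_X(t) = (e^(t)/6 + 5/6)^3
K_X(t) = log M_X(t) = 3*log(e^(t)/6 + 5/6)
D^4[K](t) = (15*e^(3*t) - 300*e^(2*t) + 375*e^(t))/(e^(4*t) + 20*e^(3*t) + 150*e^(2*t) + 500*e^(t) + 625)

κ_4 = D^4[K](0) = 5/72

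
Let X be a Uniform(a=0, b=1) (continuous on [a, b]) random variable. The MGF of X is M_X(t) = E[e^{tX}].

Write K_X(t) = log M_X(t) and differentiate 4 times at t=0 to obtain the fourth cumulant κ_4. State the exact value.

M_X(t) = (e^(t) - 1)/t
K_X(t) = log M_X(t) = -log(t) + log(e^(t) - 1)

κ_4 = K^(4)(0) = -1/120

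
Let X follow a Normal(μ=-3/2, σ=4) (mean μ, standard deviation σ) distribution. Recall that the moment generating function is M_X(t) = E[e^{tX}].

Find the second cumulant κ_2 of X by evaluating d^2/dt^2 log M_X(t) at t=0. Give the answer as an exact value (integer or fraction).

κ_2 = K^(2)(0) = 16

M_X(t) = e^(8*t^2 - 3*t/2)
K_X(t) = log M_X(t) = 8*t^2 - 3*t/2
K^(2)(t) = 16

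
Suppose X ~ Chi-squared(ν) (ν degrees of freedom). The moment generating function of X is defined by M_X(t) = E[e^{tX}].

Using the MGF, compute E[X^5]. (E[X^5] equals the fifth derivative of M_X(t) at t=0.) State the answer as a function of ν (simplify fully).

M_X(t) = (1 - 2*t)^(-ν/2)
dM/dt = -ν/(2*t*(1 - 2*t)^(ν/2) - (1 - 2*t)^(ν/2))
d^2M/dt^2 = (ν^2 + 2*ν)/(4*t^2*(1 - 2*t)^(ν/2) - 4*t*(1 - 2*t)^(ν/2) + (1 - 2*t)^(ν/2))
d^3M/dt^3 = (-ν^3 - 6*ν^2 - 8*ν)/(8*t^3*(1 - 2*t)^(ν/2) - 12*t^2*(1 - 2*t)^(ν/2) + 6*t*(1 - 2*t)^(ν/2) - (1 - 2*t)^(ν/2))
d^4M/dt^4 = (ν^4 + 12*ν^3 + 44*ν^2 + 48*ν)/(16*t^4*(1 - 2*t)^(ν/2) - 32*t^3*(1 - 2*t)^(ν/2) + 24*t^2*(1 - 2*t)^(ν/2) - 8*t*(1 - 2*t)^(ν/2) + (1 - 2*t)^(ν/2))

E[X^5] = d^5M/dt^5 |_{t=0} = ν*(ν^4 + 20*ν^3 + 140*ν^2 + 400*ν + 384)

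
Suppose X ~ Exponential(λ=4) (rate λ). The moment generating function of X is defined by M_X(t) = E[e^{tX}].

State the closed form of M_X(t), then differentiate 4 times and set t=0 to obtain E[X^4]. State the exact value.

M_X(t) = 4/(4 - t)
dM/dt = 4/(t^2 - 8*t + 16)
d^2M/dt^2 = -8/(t^3 - 12*t^2 + 48*t - 64)
d^3M/dt^3 = 24/(t^4 - 16*t^3 + 96*t^2 - 256*t + 256)
d^4M/dt^4 = -96/(t^5 - 20*t^4 + 160*t^3 - 640*t^2 + 1280*t - 1024)

E[X^4] = d^4M/dt^4 |_{t=0} = 3/32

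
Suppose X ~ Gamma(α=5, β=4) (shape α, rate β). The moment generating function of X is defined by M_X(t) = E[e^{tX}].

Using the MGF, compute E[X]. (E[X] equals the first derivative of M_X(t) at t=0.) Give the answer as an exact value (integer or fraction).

M_X(t) = 1024/(4 - t)^5
D[M](t) = 5120/(t^6 - 24*t^5 + 240*t^4 - 1280*t^3 + 3840*t^2 - 6144*t + 4096)

E[X] = D[M](0) = 5/4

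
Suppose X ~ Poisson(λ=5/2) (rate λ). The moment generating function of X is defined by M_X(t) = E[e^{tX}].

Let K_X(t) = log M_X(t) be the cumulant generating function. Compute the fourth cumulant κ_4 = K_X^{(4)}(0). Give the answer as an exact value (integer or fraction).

κ_4 = d^4K/dt^4 |_{t=0} = 5/2

M_X(t) = e^(5*e^(t)/2 - 5/2)
K_X(t) = log M_X(t) = 5*e^(t)/2 - 5/2
dK/dt = 5*e^(t)/2
d^2K/dt^2 = 5*e^(t)/2
d^3K/dt^3 = 5*e^(t)/2
d^4K/dt^4 = 5*e^(t)/2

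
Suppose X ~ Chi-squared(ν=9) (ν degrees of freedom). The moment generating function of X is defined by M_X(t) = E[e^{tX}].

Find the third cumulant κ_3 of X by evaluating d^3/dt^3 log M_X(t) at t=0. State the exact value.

κ_3 = K′′′(0) = 72

M_X(t) = (1 - 2*t)^(-9/2)
K_X(t) = log M_X(t) = -9*log(1 - 2*t)/2
K′(t) = -9/(2*t - 1)
K′′(t) = 18/(4*t^2 - 4*t + 1)
K′′′(t) = -72/(8*t^3 - 12*t^2 + 6*t - 1)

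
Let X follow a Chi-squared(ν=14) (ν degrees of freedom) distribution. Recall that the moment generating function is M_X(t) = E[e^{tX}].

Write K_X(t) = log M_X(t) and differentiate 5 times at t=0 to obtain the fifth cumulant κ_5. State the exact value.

M_X(t) = (1 - 2*t)^(-7)
K_X(t) = log M_X(t) = -7*log(1 - 2*t)
K^(5)(t) = -5376/(32*t^5 - 80*t^4 + 80*t^3 - 40*t^2 + 10*t - 1)

κ_5 = K^(5)(0) = 5376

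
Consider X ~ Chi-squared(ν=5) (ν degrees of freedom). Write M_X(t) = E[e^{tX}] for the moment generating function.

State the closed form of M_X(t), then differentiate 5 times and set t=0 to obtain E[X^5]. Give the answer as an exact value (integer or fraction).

E[X^5] = D^5[M](0) = 45045

M_X(t) = (1 - 2*t)^(-5/2)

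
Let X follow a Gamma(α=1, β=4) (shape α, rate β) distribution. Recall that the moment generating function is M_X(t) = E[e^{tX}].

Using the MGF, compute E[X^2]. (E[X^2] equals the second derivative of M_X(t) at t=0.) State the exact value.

E[X^2] = M^(2)(0) = 1/8

M_X(t) = 4/(4 - t)
M^(2)(t) = -8/(t^3 - 12*t^2 + 48*t - 64)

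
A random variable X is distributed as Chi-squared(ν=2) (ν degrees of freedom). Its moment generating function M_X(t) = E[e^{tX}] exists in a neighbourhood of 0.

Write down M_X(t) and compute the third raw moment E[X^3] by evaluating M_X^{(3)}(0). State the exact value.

E[X^3] = M′′′(0) = 48

M_X(t) = 1/(1 - 2*t)
M′(t) = 2/(4*t^2 - 4*t + 1)
M′′(t) = -8/(8*t^3 - 12*t^2 + 6*t - 1)
M′′′(t) = 48/(16*t^4 - 32*t^3 + 24*t^2 - 8*t + 1)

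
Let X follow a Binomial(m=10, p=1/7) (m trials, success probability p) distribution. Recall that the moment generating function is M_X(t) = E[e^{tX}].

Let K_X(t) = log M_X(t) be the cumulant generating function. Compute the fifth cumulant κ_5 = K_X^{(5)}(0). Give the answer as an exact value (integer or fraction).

κ_5 = d^5K/dt^5 |_{t=0} = -6900/16807

M_X(t) = (e^(t)/7 + 6/7)^10
K_X(t) = log M_X(t) = 10*log(e^(t)/7 + 6/7)
dK/dt = 10*e^(t)/(e^(t) + 6)
d^2K/dt^2 = 60*e^(t)/(e^(2*t) + 12*e^(t) + 36)
d^3K/dt^3 = (-60*e^(2*t) + 360*e^(t))/(e^(3*t) + 18*e^(2*t) + 108*e^(t) + 216)
d^4K/dt^4 = (60*e^(3*t) - 1440*e^(2*t) + 2160*e^(t))/(e^(4*t) + 24*e^(3*t) + 216*e^(2*t) + 864*e^(t) + 1296)
d^5K/dt^5 = (-60*e^(4*t) + 3960*e^(3*t) - 23760*e^(2*t) + 12960*e^(t))/(e^(5*t) + 30*e^(4*t) + 360*e^(3*t) + 2160*e^(2*t) + 6480*e^(t) + 7776)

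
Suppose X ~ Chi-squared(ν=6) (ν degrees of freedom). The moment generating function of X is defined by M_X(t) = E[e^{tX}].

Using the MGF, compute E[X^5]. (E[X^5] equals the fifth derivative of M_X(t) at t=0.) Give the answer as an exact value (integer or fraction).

M_X(t) = (1 - 2*t)^(-3)
D^5[M](t) = 80640/(256*t^8 - 1024*t^7 + 1792*t^6 - 1792*t^5 + 1120*t^4 - 448*t^3 + 112*t^2 - 16*t + 1)

E[X^5] = D^5[M](0) = 80640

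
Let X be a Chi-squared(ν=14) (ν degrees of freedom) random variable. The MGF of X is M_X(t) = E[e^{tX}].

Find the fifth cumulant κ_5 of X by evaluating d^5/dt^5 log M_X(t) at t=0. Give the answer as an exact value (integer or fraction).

M_X(t) = (1 - 2*t)^(-7)
K_X(t) = log M_X(t) = -7*log(1 - 2*t)
K^(5)(t) = -5376/(32*t^5 - 80*t^4 + 80*t^3 - 40*t^2 + 10*t - 1)

κ_5 = K^(5)(0) = 5376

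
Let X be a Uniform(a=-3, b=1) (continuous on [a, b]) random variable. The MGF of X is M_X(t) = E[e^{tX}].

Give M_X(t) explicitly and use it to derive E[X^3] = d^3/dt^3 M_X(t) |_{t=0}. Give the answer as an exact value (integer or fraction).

E[X^3] = d^3M/dt^3 |_{t=0} = -5

M_X(t) = (e^(t) - e^(-3*t))/(4*t)
dM/dt = (t*e^(4*t) + 3*t - e^(4*t) + 1)*e^(-3*t)/(4*t^2)
d^2M/dt^2 = (t^2*e^(4*t) - 9*t^2 - 2*t*e^(4*t) - 6*t + 2*e^(4*t) - 2)*e^(-3*t)/(4*t^3)
d^3M/dt^3 = (t^3*e^(4*t) + 27*t^3 - 3*t^2*e^(4*t) + 27*t^2 + 6*t*e^(4*t) + 18*t - 6*e^(4*t) + 6)*e^(-3*t)/(4*t^4)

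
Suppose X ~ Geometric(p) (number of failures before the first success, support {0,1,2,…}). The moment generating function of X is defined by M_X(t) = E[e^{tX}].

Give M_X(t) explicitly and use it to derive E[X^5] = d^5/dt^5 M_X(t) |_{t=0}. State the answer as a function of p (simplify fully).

M_X(t) = p/(-(1 - p)*e^(t) + 1)

E[X^5] = D^5[M](0) = -1 + 31/p - 180/p^2 + 390/p^3 - 360/p^4 + 120/p^5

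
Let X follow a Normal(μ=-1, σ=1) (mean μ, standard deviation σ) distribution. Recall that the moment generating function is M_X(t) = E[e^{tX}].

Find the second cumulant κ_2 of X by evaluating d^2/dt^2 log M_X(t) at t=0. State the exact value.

κ_2 = d^2K/dt^2 |_{t=0} = 1

M_X(t) = e^(t^2/2 - t)
K_X(t) = log M_X(t) = t^2/2 - t
dK/dt = t - 1
d^2K/dt^2 = 1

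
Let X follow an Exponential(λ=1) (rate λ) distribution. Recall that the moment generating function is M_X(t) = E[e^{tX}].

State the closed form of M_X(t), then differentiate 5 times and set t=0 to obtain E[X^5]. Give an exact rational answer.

E[X^5] = M′′′′′(0) = 120

M_X(t) = 1/(1 - t)
M′(t) = 1/(t^2 - 2*t + 1)
M′′(t) = -2/(t^3 - 3*t^2 + 3*t - 1)
M′′′(t) = 6/(t^4 - 4*t^3 + 6*t^2 - 4*t + 1)
M′′′′(t) = -24/(t^5 - 5*t^4 + 10*t^3 - 10*t^2 + 5*t - 1)
M′′′′′(t) = 120/(t^6 - 6*t^5 + 15*t^4 - 20*t^3 + 15*t^2 - 6*t + 1)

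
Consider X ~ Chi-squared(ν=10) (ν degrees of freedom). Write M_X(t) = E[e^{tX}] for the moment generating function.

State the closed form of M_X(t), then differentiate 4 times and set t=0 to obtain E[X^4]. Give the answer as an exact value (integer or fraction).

M_X(t) = (1 - 2*t)^(-5)
dM/dt = 10/(64*t^6 - 192*t^5 + 240*t^4 - 160*t^3 + 60*t^2 - 12*t + 1)
d^2M/dt^2 = -120/(128*t^7 - 448*t^6 + 672*t^5 - 560*t^4 + 280*t^3 - 84*t^2 + 14*t - 1)
d^3M/dt^3 = 1680/(256*t^8 - 1024*t^7 + 1792*t^6 - 1792*t^5 + 1120*t^4 - 448*t^3 + 112*t^2 - 16*t + 1)
d^4M/dt^4 = -26880/(512*t^9 - 2304*t^8 + 4608*t^7 - 5376*t^6 + 4032*t^5 - 2016*t^4 + 672*t^3 - 144*t^2 + 18*t - 1)

E[X^4] = d^4M/dt^4 |_{t=0} = 26880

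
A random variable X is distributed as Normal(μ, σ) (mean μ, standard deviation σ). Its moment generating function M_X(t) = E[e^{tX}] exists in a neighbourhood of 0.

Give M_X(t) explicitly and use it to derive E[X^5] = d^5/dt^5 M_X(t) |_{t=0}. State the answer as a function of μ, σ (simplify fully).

E[X^5] = D^5[M](0) = μ*(μ^4 + 10*μ^2*σ^2 + 15*σ^4)

M_X(t) = e^(μ*t + σ^2*t^2/2)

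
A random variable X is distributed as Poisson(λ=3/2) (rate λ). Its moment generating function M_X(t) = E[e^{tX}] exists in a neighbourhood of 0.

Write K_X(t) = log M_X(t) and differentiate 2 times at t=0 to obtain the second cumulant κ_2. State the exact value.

κ_2 = K^(2)(0) = 3/2

M_X(t) = e^(3*e^(t)/2 - 3/2)
K_X(t) = log M_X(t) = 3*e^(t)/2 - 3/2
K^(2)(t) = 3*e^(t)/2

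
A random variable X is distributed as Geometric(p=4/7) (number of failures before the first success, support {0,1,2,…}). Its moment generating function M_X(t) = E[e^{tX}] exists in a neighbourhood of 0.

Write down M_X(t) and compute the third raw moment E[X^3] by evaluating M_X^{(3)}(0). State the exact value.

M_X(t) = 4/(7*(1 - 3*e^(t)/7))
M^(3)(t) = (108*e^(3*t) + 1008*e^(2*t) + 588*e^(t))/(81*e^(4*t) - 756*e^(3*t) + 2646*e^(2*t) - 4116*e^(t) + 2401)

E[X^3] = M^(3)(0) = 213/32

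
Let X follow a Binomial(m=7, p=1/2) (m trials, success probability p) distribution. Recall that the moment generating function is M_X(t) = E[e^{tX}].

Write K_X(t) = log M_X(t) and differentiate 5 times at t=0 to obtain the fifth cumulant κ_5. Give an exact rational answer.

M_X(t) = (e^(t)/2 + 1/2)^7
K_X(t) = log M_X(t) = 7*log(e^(t)/2 + 1/2)
D^5[K](t) = (-7*e^(4*t) + 77*e^(3*t) - 77*e^(2*t) + 7*e^(t))/(e^(5*t) + 5*e^(4*t) + 10*e^(3*t) + 10*e^(2*t) + 5*e^(t) + 1)

κ_5 = D^5[K](0) = 0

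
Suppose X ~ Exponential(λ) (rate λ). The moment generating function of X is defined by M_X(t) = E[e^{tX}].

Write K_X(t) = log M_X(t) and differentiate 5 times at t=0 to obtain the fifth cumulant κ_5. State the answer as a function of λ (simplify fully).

κ_5 = d^5K/dt^5 |_{t=0} = 24/λ^5

M_X(t) = λ/(λ - t)
K_X(t) = log M_X(t) = log(λ) - log(λ - t)
dK/dt = -1/(-λ + t)
d^2K/dt^2 = 1/(λ^2 - 2*λ*t + t^2)
d^3K/dt^3 = -2/(-λ^3 + 3*λ^2*t - 3*λ*t^2 + t^3)
d^4K/dt^4 = 6/(λ^4 - 4*λ^3*t + 6*λ^2*t^2 - 4*λ*t^3 + t^4)
d^5K/dt^5 = -24/(-λ^5 + 5*λ^4*t - 10*λ^3*t^2 + 10*λ^2*t^3 - 5*λ*t^4 + t^5)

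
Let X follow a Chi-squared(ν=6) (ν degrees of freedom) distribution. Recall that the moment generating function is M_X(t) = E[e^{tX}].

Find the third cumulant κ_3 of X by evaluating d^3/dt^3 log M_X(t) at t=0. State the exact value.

κ_3 = d^3K/dt^3 |_{t=0} = 48

M_X(t) = (1 - 2*t)^(-3)
K_X(t) = log M_X(t) = -3*log(1 - 2*t)
dK/dt = -6/(2*t - 1)
d^2K/dt^2 = 12/(4*t^2 - 4*t + 1)
d^3K/dt^3 = -48/(8*t^3 - 12*t^2 + 6*t - 1)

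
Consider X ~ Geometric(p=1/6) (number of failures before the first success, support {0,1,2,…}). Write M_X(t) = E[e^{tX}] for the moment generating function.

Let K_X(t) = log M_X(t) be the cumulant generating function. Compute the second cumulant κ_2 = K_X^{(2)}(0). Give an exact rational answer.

κ_2 = d^2K/dt^2 |_{t=0} = 30

M_X(t) = 1/(6*(1 - 5*e^(t)/6))
K_X(t) = log M_X(t) = -log(1 - 5*e^(t)/6) - log(6)
dK/dt = -5*e^(t)/(5*e^(t) - 6)
d^2K/dt^2 = 30*e^(t)/(25*e^(2*t) - 60*e^(t) + 36)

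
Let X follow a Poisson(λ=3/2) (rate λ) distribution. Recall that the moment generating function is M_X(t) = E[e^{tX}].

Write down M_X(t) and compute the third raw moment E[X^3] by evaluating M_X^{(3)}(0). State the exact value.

M_X(t) = e^(3*e^(t)/2 - 3/2)
M′(t) = 3*e^(-3/2)*e^(t)*e^(3*e^(t)/2)/2
M′′(t) = (9*e^(2*t)*e^(3*e^(t)/2) + 6*e^(t)*e^(3*e^(t)/2))*e^(-3/2)/4
M′′′(t) = (27*e^(3*t)*e^(3*e^(t)/2) + 54*e^(2*t)*e^(3*e^(t)/2) + 12*e^(t)*e^(3*e^(t)/2))*e^(-3/2)/8

E[X^3] = M′′′(0) = 93/8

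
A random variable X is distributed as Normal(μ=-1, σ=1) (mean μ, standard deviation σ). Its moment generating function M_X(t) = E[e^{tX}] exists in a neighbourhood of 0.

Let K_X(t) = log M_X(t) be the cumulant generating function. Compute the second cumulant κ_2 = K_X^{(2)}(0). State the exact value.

M_X(t) = e^(t^2/2 - t)
K_X(t) = log M_X(t) = t^2/2 - t
K^(2)(t) = 1

κ_2 = K^(2)(0) = 1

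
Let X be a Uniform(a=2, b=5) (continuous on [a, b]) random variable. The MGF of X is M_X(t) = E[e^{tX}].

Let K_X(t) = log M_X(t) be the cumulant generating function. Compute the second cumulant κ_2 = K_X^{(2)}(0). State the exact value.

κ_2 = K^(2)(0) = 3/4

M_X(t) = (e^(5*t) - e^(2*t))/(3*t)
K_X(t) = log M_X(t) = -log(t) + log(e^(5*t) - e^(2*t)) - log(3)
K^(2)(t) = (-9*t^2*e^(3*t) + e^(6*t) - 2*e^(3*t) + 1)/(t^2*e^(6*t) - 2*t^2*e^(3*t) + t^2)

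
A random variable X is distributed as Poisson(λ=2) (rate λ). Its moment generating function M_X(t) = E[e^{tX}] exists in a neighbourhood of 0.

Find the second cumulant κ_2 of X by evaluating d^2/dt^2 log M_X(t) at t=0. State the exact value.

κ_2 = d^2K/dt^2 |_{t=0} = 2

M_X(t) = e^(2*e^(t) - 2)
K_X(t) = log M_X(t) = 2*e^(t) - 2
dK/dt = 2*e^(t)
d^2K/dt^2 = 2*e^(t)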